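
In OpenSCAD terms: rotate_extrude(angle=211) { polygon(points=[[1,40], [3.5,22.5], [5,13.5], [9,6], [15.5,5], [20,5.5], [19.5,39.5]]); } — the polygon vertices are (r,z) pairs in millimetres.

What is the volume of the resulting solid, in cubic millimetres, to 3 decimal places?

Volume = 23375.511 mm³

Profile (r,z), 7 vertices: (1,40) (3.5,22.5) (5,13.5) (9,6) (15.5,5) (20,5.5) (19.5,39.5)
edge 0: (1,40)→(3.5,22.5)  cross = 1·22.5 − 3.5·40 = -117.5000; (r_i+r_j)·cross = 4.5·-117.5000 = -528.7500
edge 1: (3.5,22.5)→(5,13.5)  cross = 3.5·13.5 − 5·22.5 = -65.2500; (r_i+r_j)·cross = 8.5·-65.2500 = -554.6250
edge 2: (5,13.5)→(9,6)  cross = 5·6 − 9·13.5 = -91.5000; (r_i+r_j)·cross = 14·-91.5000 = -1281.0000
edge 3: (9,6)→(15.5,5)  cross = 9·5 − 15.5·6 = -48.0000; (r_i+r_j)·cross = 24.5·-48.0000 = -1176.0000
edge 4: (15.5,5)→(20,5.5)  cross = 15.5·5.5 − 20·5 = -14.7500; (r_i+r_j)·cross = 35.5·-14.7500 = -523.6250
edge 5: (20,5.5)→(19.5,39.5)  cross = 20·39.5 − 19.5·5.5 = 682.7500; (r_i+r_j)·cross = 39.5·682.7500 = 26968.6250
edge 6: (19.5,39.5)→(1,40)  cross = 19.5·40 − 1·39.5 = 740.5000; (r_i+r_j)·cross = 20.5·740.5000 = 15180.2500
Σcross = 1086.2500 → A = |Σcross|/2 = 543.1250 mm²
Σ(r_i+r_j)·cross = 38084.8750 → first moment M = |Σ|/6 = 6347.4792
R_c = M/A = 6347.4792/543.1250 = 11.6870 mm
θ = 211° = 3.682645 rad
V = θ·R_c·A = 3.682645·11.6870·543.1250 = 23375.511 mm³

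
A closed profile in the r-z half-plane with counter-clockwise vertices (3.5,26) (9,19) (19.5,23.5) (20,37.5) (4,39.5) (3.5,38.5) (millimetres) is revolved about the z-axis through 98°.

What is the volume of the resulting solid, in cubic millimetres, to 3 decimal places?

Profile (r,z), 6 vertices: (3.5,26) (9,19) (19.5,23.5) (20,37.5) (4,39.5) (3.5,38.5)
edge 0: (3.5,26)→(9,19)  cross = 3.5·19 − 9·26 = -167.5000; (r_i+r_j)·cross = 12.5·-167.5000 = -2093.7500
edge 1: (9,19)→(19.5,23.5)  cross = 9·23.5 − 19.5·19 = -159.0000; (r_i+r_j)·cross = 28.5·-159.0000 = -4531.5000
edge 2: (19.5,23.5)→(20,37.5)  cross = 19.5·37.5 − 20·23.5 = 261.2500; (r_i+r_j)·cross = 39.5·261.2500 = 10319.3750
edge 3: (20,37.5)→(4,39.5)  cross = 20·39.5 − 4·37.5 = 640.0000; (r_i+r_j)·cross = 24·640.0000 = 15360.0000
edge 4: (4,39.5)→(3.5,38.5)  cross = 4·38.5 − 3.5·39.5 = 15.7500; (r_i+r_j)·cross = 7.5·15.7500 = 118.1250
edge 5: (3.5,38.5)→(3.5,26)  cross = 3.5·26 − 3.5·38.5 = -43.7500; (r_i+r_j)·cross = 7·-43.7500 = -306.2500
Σcross = 546.7500 → A = |Σcross|/2 = 273.3750 mm²
Σ(r_i+r_j)·cross = 18866.0000 → first moment M = |Σ|/6 = 3144.3333
R_c = M/A = 3144.3333/273.3750 = 11.5019 mm
θ = 98° = 1.710423 rad
V = θ·R_c·A = 1.710423·11.5019·273.3750 = 5378.139 mm³

Volume = 5378.139 mm³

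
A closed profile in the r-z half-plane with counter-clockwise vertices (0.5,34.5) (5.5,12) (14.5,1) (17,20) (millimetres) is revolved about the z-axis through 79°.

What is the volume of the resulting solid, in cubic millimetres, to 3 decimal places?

Volume = 3266.803 mm³

Profile (r,z), 4 vertices: (0.5,34.5) (5.5,12) (14.5,1) (17,20)
edge 0: (0.5,34.5)→(5.5,12)  cross = 0.5·12 − 5.5·34.5 = -183.7500; (r_i+r_j)·cross = 6·-183.7500 = -1102.5000
edge 1: (5.5,12)→(14.5,1)  cross = 5.5·1 − 14.5·12 = -168.5000; (r_i+r_j)·cross = 20·-168.5000 = -3370.0000
edge 2: (14.5,1)→(17,20)  cross = 14.5·20 − 17·1 = 273.0000; (r_i+r_j)·cross = 31.5·273.0000 = 8599.5000
edge 3: (17,20)→(0.5,34.5)  cross = 17·34.5 − 0.5·20 = 576.5000; (r_i+r_j)·cross = 17.5·576.5000 = 10088.7500
Σcross = 497.2500 → A = |Σcross|/2 = 248.6250 mm²
Σ(r_i+r_j)·cross = 14215.7500 → first moment M = |Σ|/6 = 2369.2917
R_c = M/A = 2369.2917/248.6250 = 9.5296 mm
θ = 79° = 1.378810 rad
V = θ·R_c·A = 1.378810·9.5296·248.6250 = 3266.803 mm³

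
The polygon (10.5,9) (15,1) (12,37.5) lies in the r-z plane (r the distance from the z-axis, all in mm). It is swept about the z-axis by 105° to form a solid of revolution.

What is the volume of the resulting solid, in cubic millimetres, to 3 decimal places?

Volume = 1606.385 mm³

Profile (r,z), 3 vertices: (10.5,9) (15,1) (12,37.5)
edge 0: (10.5,9)→(15,1)  cross = 10.5·1 − 15·9 = -124.5000; (r_i+r_j)·cross = 25.5·-124.5000 = -3174.7500
edge 1: (15,1)→(12,37.5)  cross = 15·37.5 − 12·1 = 550.5000; (r_i+r_j)·cross = 27·550.5000 = 14863.5000
edge 2: (12,37.5)→(10.5,9)  cross = 12·9 − 10.5·37.5 = -285.7500; (r_i+r_j)·cross = 22.5·-285.7500 = -6429.3750
Σcross = 140.2500 → A = |Σcross|/2 = 70.1250 mm²
Σ(r_i+r_j)·cross = 5259.3750 → first moment M = |Σ|/6 = 876.5625
R_c = M/A = 876.5625/70.1250 = 12.5000 mm
θ = 105° = 1.832596 rad
V = θ·R_c·A = 1.832596·12.5000·70.1250 = 1606.385 mm³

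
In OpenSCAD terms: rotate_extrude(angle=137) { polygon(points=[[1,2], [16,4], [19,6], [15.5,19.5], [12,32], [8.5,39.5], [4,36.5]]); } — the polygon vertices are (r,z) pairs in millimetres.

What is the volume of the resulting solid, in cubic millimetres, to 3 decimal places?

Profile (r,z), 7 vertices: (1,2) (16,4) (19,6) (15.5,19.5) (12,32) (8.5,39.5) (4,36.5)
edge 0: (1,2)→(16,4)  cross = 1·4 − 16·2 = -28.0000; (r_i+r_j)·cross = 17·-28.0000 = -476.0000
edge 1: (16,4)→(19,6)  cross = 16·6 − 19·4 = 20.0000; (r_i+r_j)·cross = 35·20.0000 = 700.0000
edge 2: (19,6)→(15.5,19.5)  cross = 19·19.5 − 15.5·6 = 277.5000; (r_i+r_j)·cross = 34.5·277.5000 = 9573.7500
edge 3: (15.5,19.5)→(12,32)  cross = 15.5·32 − 12·19.5 = 262.0000; (r_i+r_j)·cross = 27.5·262.0000 = 7205.0000
edge 4: (12,32)→(8.5,39.5)  cross = 12·39.5 − 8.5·32 = 202.0000; (r_i+r_j)·cross = 20.5·202.0000 = 4141.0000
edge 5: (8.5,39.5)→(4,36.5)  cross = 8.5·36.5 − 4·39.5 = 152.2500; (r_i+r_j)·cross = 12.5·152.2500 = 1903.1250
edge 6: (4,36.5)→(1,2)  cross = 4·2 − 1·36.5 = -28.5000; (r_i+r_j)·cross = 5·-28.5000 = -142.5000
Σcross = 857.2500 → A = |Σcross|/2 = 428.6250 mm²
Σ(r_i+r_j)·cross = 22904.3750 → first moment M = |Σ|/6 = 3817.3958
R_c = M/A = 3817.3958/428.6250 = 8.9061 mm
θ = 137° = 2.391101 rad
V = θ·R_c·A = 2.391101·8.9061·428.6250 = 9127.779 mm³

Volume = 9127.779 mm³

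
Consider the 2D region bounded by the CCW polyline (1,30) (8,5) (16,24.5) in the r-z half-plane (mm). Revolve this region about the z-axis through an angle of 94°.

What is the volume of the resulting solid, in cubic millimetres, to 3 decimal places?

Volume = 2300.271 mm³

Profile (r,z), 3 vertices: (1,30) (8,5) (16,24.5)
edge 0: (1,30)→(8,5)  cross = 1·5 − 8·30 = -235.0000; (r_i+r_j)·cross = 9·-235.0000 = -2115.0000
edge 1: (8,5)→(16,24.5)  cross = 8·24.5 − 16·5 = 116.0000; (r_i+r_j)·cross = 24·116.0000 = 2784.0000
edge 2: (16,24.5)→(1,30)  cross = 16·30 − 1·24.5 = 455.5000; (r_i+r_j)·cross = 17·455.5000 = 7743.5000
Σcross = 336.5000 → A = |Σcross|/2 = 168.2500 mm²
Σ(r_i+r_j)·cross = 8412.5000 → first moment M = |Σ|/6 = 1402.0833
R_c = M/A = 1402.0833/168.2500 = 8.3333 mm
θ = 94° = 1.640609 rad
V = θ·R_c·A = 1.640609·8.3333·168.2500 = 2300.271 mm³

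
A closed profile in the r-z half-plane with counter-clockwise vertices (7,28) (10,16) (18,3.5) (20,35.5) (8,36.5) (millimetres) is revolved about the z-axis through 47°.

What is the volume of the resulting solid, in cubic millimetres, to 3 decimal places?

Profile (r,z), 5 vertices: (7,28) (10,16) (18,3.5) (20,35.5) (8,36.5)
edge 0: (7,28)→(10,16)  cross = 7·16 − 10·28 = -168.0000; (r_i+r_j)·cross = 17·-168.0000 = -2856.0000
edge 1: (10,16)→(18,3.5)  cross = 10·3.5 − 18·16 = -253.0000; (r_i+r_j)·cross = 28·-253.0000 = -7084.0000
edge 2: (18,3.5)→(20,35.5)  cross = 18·35.5 − 20·3.5 = 569.0000; (r_i+r_j)·cross = 38·569.0000 = 21622.0000
edge 3: (20,35.5)→(8,36.5)  cross = 20·36.5 − 8·35.5 = 446.0000; (r_i+r_j)·cross = 28·446.0000 = 12488.0000
edge 4: (8,36.5)→(7,28)  cross = 8·28 − 7·36.5 = -31.5000; (r_i+r_j)·cross = 15·-31.5000 = -472.5000
Σcross = 562.5000 → A = |Σcross|/2 = 281.2500 mm²
Σ(r_i+r_j)·cross = 23697.5000 → first moment M = |Σ|/6 = 3949.5833
R_c = M/A = 3949.5833/281.2500 = 14.0430 mm
θ = 47° = 0.820305 rad
V = θ·R_c·A = 0.820305·14.0430·281.2500 = 3239.862 mm³

Volume = 3239.862 mm³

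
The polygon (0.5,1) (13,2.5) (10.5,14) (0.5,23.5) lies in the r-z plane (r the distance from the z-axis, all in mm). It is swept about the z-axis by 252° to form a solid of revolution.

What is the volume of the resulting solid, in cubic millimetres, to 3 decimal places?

Profile (r,z), 4 vertices: (0.5,1) (13,2.5) (10.5,14) (0.5,23.5)
edge 0: (0.5,1)→(13,2.5)  cross = 0.5·2.5 − 13·1 = -11.7500; (r_i+r_j)·cross = 13.5·-11.7500 = -158.6250
edge 1: (13,2.5)→(10.5,14)  cross = 13·14 − 10.5·2.5 = 155.7500; (r_i+r_j)·cross = 23.5·155.7500 = 3660.1250
edge 2: (10.5,14)→(0.5,23.5)  cross = 10.5·23.5 − 0.5·14 = 239.7500; (r_i+r_j)·cross = 11·239.7500 = 2637.2500
edge 3: (0.5,23.5)→(0.5,1)  cross = 0.5·1 − 0.5·23.5 = -11.2500; (r_i+r_j)·cross = 1·-11.2500 = -11.2500
Σcross = 372.5000 → A = |Σcross|/2 = 186.2500 mm²
Σ(r_i+r_j)·cross = 6127.5000 → first moment M = |Σ|/6 = 1021.2500
R_c = M/A = 1021.2500/186.2500 = 5.4832 mm
θ = 252° = 4.398230 rad
V = θ·R_c·A = 4.398230·5.4832·186.2500 = 4491.692 mm³

Volume = 4491.692 mm³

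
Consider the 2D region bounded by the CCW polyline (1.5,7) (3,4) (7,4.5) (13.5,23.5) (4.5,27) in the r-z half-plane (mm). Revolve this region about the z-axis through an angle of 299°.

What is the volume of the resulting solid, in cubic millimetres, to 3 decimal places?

Volume = 5668.959 mm³

Profile (r,z), 5 vertices: (1.5,7) (3,4) (7,4.5) (13.5,23.5) (4.5,27)
edge 0: (1.5,7)→(3,4)  cross = 1.5·4 − 3·7 = -15.0000; (r_i+r_j)·cross = 4.5·-15.0000 = -67.5000
edge 1: (3,4)→(7,4.5)  cross = 3·4.5 − 7·4 = -14.5000; (r_i+r_j)·cross = 10·-14.5000 = -145.0000
edge 2: (7,4.5)→(13.5,23.5)  cross = 7·23.5 − 13.5·4.5 = 103.7500; (r_i+r_j)·cross = 20.5·103.7500 = 2126.8750
edge 3: (13.5,23.5)→(4.5,27)  cross = 13.5·27 − 4.5·23.5 = 258.7500; (r_i+r_j)·cross = 18·258.7500 = 4657.5000
edge 4: (4.5,27)→(1.5,7)  cross = 4.5·7 − 1.5·27 = -9.0000; (r_i+r_j)·cross = 6·-9.0000 = -54.0000
Σcross = 324.0000 → A = |Σcross|/2 = 162.0000 mm²
Σ(r_i+r_j)·cross = 6517.8750 → first moment M = |Σ|/6 = 1086.3125
R_c = M/A = 1086.3125/162.0000 = 6.7056 mm
θ = 299° = 5.218534 rad
V = θ·R_c·A = 5.218534·6.7056·162.0000 = 5668.959 mm³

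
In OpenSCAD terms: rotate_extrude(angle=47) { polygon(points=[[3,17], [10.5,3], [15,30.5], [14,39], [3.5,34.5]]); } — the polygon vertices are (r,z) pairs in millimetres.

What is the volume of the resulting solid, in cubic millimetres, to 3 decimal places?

Volume = 2063.118 mm³

Profile (r,z), 5 vertices: (3,17) (10.5,3) (15,30.5) (14,39) (3.5,34.5)
edge 0: (3,17)→(10.5,3)  cross = 3·3 − 10.5·17 = -169.5000; (r_i+r_j)·cross = 13.5·-169.5000 = -2288.2500
edge 1: (10.5,3)→(15,30.5)  cross = 10.5·30.5 − 15·3 = 275.2500; (r_i+r_j)·cross = 25.5·275.2500 = 7018.8750
edge 2: (15,30.5)→(14,39)  cross = 15·39 − 14·30.5 = 158.0000; (r_i+r_j)·cross = 29·158.0000 = 4582.0000
edge 3: (14,39)→(3.5,34.5)  cross = 14·34.5 − 3.5·39 = 346.5000; (r_i+r_j)·cross = 17.5·346.5000 = 6063.7500
edge 4: (3.5,34.5)→(3,17)  cross = 3.5·17 − 3·34.5 = -44.0000; (r_i+r_j)·cross = 6.5·-44.0000 = -286.0000
Σcross = 566.2500 → A = |Σcross|/2 = 283.1250 mm²
Σ(r_i+r_j)·cross = 15090.3750 → first moment M = |Σ|/6 = 2515.0625
R_c = M/A = 2515.0625/283.1250 = 8.8832 mm
θ = 47° = 0.820305 rad
V = θ·R_c·A = 0.820305·8.8832·283.1250 = 2063.118 mm³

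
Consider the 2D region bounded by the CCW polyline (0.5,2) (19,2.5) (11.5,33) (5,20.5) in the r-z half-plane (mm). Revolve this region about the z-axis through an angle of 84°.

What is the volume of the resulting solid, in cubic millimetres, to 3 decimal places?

Volume = 4568.295 mm³

Profile (r,z), 4 vertices: (0.5,2) (19,2.5) (11.5,33) (5,20.5)
edge 0: (0.5,2)→(19,2.5)  cross = 0.5·2.5 − 19·2 = -36.7500; (r_i+r_j)·cross = 19.5·-36.7500 = -716.6250
edge 1: (19,2.5)→(11.5,33)  cross = 19·33 − 11.5·2.5 = 598.2500; (r_i+r_j)·cross = 30.5·598.2500 = 18246.6250
edge 2: (11.5,33)→(5,20.5)  cross = 11.5·20.5 − 5·33 = 70.7500; (r_i+r_j)·cross = 16.5·70.7500 = 1167.3750
edge 3: (5,20.5)→(0.5,2)  cross = 5·2 − 0.5·20.5 = -0.2500; (r_i+r_j)·cross = 5.5·-0.2500 = -1.3750
Σcross = 632.0000 → A = |Σcross|/2 = 316.0000 mm²
Σ(r_i+r_j)·cross = 18696.0000 → first moment M = |Σ|/6 = 3116.0000
R_c = M/A = 3116.0000/316.0000 = 9.8608 mm
θ = 84° = 1.466077 rad
V = θ·R_c·A = 1.466077·9.8608·316.0000 = 4568.295 mm³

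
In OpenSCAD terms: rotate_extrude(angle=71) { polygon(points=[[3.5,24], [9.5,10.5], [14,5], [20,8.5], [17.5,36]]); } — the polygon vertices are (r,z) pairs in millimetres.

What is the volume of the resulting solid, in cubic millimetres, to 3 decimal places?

Volume = 4836.405 mm³

Profile (r,z), 5 vertices: (3.5,24) (9.5,10.5) (14,5) (20,8.5) (17.5,36)
edge 0: (3.5,24)→(9.5,10.5)  cross = 3.5·10.5 − 9.5·24 = -191.2500; (r_i+r_j)·cross = 13·-191.2500 = -2486.2500
edge 1: (9.5,10.5)→(14,5)  cross = 9.5·5 − 14·10.5 = -99.5000; (r_i+r_j)·cross = 23.5·-99.5000 = -2338.2500
edge 2: (14,5)→(20,8.5)  cross = 14·8.5 − 20·5 = 19.0000; (r_i+r_j)·cross = 34·19.0000 = 646.0000
edge 3: (20,8.5)→(17.5,36)  cross = 20·36 − 17.5·8.5 = 571.2500; (r_i+r_j)·cross = 37.5·571.2500 = 21421.8750
edge 4: (17.5,36)→(3.5,24)  cross = 17.5·24 − 3.5·36 = 294.0000; (r_i+r_j)·cross = 21·294.0000 = 6174.0000
Σcross = 593.5000 → A = |Σcross|/2 = 296.7500 mm²
Σ(r_i+r_j)·cross = 23417.3750 → first moment M = |Σ|/6 = 3902.8958
R_c = M/A = 3902.8958/296.7500 = 13.1521 mm
θ = 71° = 1.239184 rad
V = θ·R_c·A = 1.239184·13.1521·296.7500 = 4836.405 mm³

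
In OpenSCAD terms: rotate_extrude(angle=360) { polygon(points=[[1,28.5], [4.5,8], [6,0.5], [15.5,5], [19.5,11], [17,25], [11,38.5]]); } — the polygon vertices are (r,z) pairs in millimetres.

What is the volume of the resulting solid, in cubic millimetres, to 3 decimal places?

Volume = 28050.103 mm³

Profile (r,z), 7 vertices: (1,28.5) (4.5,8) (6,0.5) (15.5,5) (19.5,11) (17,25) (11,38.5)
edge 0: (1,28.5)→(4.5,8)  cross = 1·8 − 4.5·28.5 = -120.2500; (r_i+r_j)·cross = 5.5·-120.2500 = -661.3750
edge 1: (4.5,8)→(6,0.5)  cross = 4.5·0.5 − 6·8 = -45.7500; (r_i+r_j)·cross = 10.5·-45.7500 = -480.3750
edge 2: (6,0.5)→(15.5,5)  cross = 6·5 − 15.5·0.5 = 22.2500; (r_i+r_j)·cross = 21.5·22.2500 = 478.3750
edge 3: (15.5,5)→(19.5,11)  cross = 15.5·11 − 19.5·5 = 73.0000; (r_i+r_j)·cross = 35·73.0000 = 2555.0000
edge 4: (19.5,11)→(17,25)  cross = 19.5·25 − 17·11 = 300.5000; (r_i+r_j)·cross = 36.5·300.5000 = 10968.2500
edge 5: (17,25)→(11,38.5)  cross = 17·38.5 − 11·25 = 379.5000; (r_i+r_j)·cross = 28·379.5000 = 10626.0000
edge 6: (11,38.5)→(1,28.5)  cross = 11·28.5 − 1·38.5 = 275.0000; (r_i+r_j)·cross = 12·275.0000 = 3300.0000
Σcross = 884.2500 → A = |Σcross|/2 = 442.1250 mm²
Σ(r_i+r_j)·cross = 26785.8750 → first moment M = |Σ|/6 = 4464.3125
R_c = M/A = 4464.3125/442.1250 = 10.0974 mm
θ = 360° = 6.283185 rad
V = θ·R_c·A = 6.283185·10.0974·442.1250 = 28050.103 mm³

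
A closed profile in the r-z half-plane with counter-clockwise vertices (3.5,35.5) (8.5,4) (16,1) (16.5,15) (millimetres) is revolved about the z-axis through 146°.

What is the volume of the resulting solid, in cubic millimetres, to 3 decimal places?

Volume = 5570.323 mm³

Profile (r,z), 4 vertices: (3.5,35.5) (8.5,4) (16,1) (16.5,15)
edge 0: (3.5,35.5)→(8.5,4)  cross = 3.5·4 − 8.5·35.5 = -287.7500; (r_i+r_j)·cross = 12·-287.7500 = -3453.0000
edge 1: (8.5,4)→(16,1)  cross = 8.5·1 − 16·4 = -55.5000; (r_i+r_j)·cross = 24.5·-55.5000 = -1359.7500
edge 2: (16,1)→(16.5,15)  cross = 16·15 − 16.5·1 = 223.5000; (r_i+r_j)·cross = 32.5·223.5000 = 7263.7500
edge 3: (16.5,15)→(3.5,35.5)  cross = 16.5·35.5 − 3.5·15 = 533.2500; (r_i+r_j)·cross = 20·533.2500 = 10665.0000
Σcross = 413.5000 → A = |Σcross|/2 = 206.7500 mm²
Σ(r_i+r_j)·cross = 13116.0000 → first moment M = |Σ|/6 = 2186.0000
R_c = M/A = 2186.0000/206.7500 = 10.5732 mm
θ = 146° = 2.548181 rad
V = θ·R_c·A = 2.548181·10.5732·206.7500 = 5570.323 mm³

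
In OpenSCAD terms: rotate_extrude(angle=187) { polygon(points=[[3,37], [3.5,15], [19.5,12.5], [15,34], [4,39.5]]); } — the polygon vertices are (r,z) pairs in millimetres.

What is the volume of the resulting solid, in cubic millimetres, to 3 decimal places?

Volume = 10343.009 mm³

Profile (r,z), 5 vertices: (3,37) (3.5,15) (19.5,12.5) (15,34) (4,39.5)
edge 0: (3,37)→(3.5,15)  cross = 3·15 − 3.5·37 = -84.5000; (r_i+r_j)·cross = 6.5·-84.5000 = -549.2500
edge 1: (3.5,15)→(19.5,12.5)  cross = 3.5·12.5 − 19.5·15 = -248.7500; (r_i+r_j)·cross = 23·-248.7500 = -5721.2500
edge 2: (19.5,12.5)→(15,34)  cross = 19.5·34 − 15·12.5 = 475.5000; (r_i+r_j)·cross = 34.5·475.5000 = 16404.7500
edge 3: (15,34)→(4,39.5)  cross = 15·39.5 − 4·34 = 456.5000; (r_i+r_j)·cross = 19·456.5000 = 8673.5000
edge 4: (4,39.5)→(3,37)  cross = 4·37 − 3·39.5 = 29.5000; (r_i+r_j)·cross = 7·29.5000 = 206.5000
Σcross = 628.2500 → A = |Σcross|/2 = 314.1250 mm²
Σ(r_i+r_j)·cross = 19014.2500 → first moment M = |Σ|/6 = 3169.0417
R_c = M/A = 3169.0417/314.1250 = 10.0885 mm
θ = 187° = 3.263766 rad
V = θ·R_c·A = 3.263766·10.0885·314.1250 = 10343.009 mm³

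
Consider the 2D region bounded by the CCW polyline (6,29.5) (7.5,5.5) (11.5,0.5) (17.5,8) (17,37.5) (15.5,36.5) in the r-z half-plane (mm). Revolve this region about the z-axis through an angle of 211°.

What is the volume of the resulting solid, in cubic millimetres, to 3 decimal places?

Volume = 14171.431 mm³

Profile (r,z), 6 vertices: (6,29.5) (7.5,5.5) (11.5,0.5) (17.5,8) (17,37.5) (15.5,36.5)
edge 0: (6,29.5)→(7.5,5.5)  cross = 6·5.5 − 7.5·29.5 = -188.2500; (r_i+r_j)·cross = 13.5·-188.2500 = -2541.3750
edge 1: (7.5,5.5)→(11.5,0.5)  cross = 7.5·0.5 − 11.5·5.5 = -59.5000; (r_i+r_j)·cross = 19·-59.5000 = -1130.5000
edge 2: (11.5,0.5)→(17.5,8)  cross = 11.5·8 − 17.5·0.5 = 83.2500; (r_i+r_j)·cross = 29·83.2500 = 2414.2500
edge 3: (17.5,8)→(17,37.5)  cross = 17.5·37.5 − 17·8 = 520.2500; (r_i+r_j)·cross = 34.5·520.2500 = 17948.6250
edge 4: (17,37.5)→(15.5,36.5)  cross = 17·36.5 − 15.5·37.5 = 39.2500; (r_i+r_j)·cross = 32.5·39.2500 = 1275.6250
edge 5: (15.5,36.5)→(6,29.5)  cross = 15.5·29.5 − 6·36.5 = 238.2500; (r_i+r_j)·cross = 21.5·238.2500 = 5122.3750
Σcross = 633.2500 → A = |Σcross|/2 = 316.6250 mm²
Σ(r_i+r_j)·cross = 23089.0000 → first moment M = |Σ|/6 = 3848.1667
R_c = M/A = 3848.1667/316.6250 = 12.1537 mm
θ = 211° = 3.682645 rad
V = θ·R_c·A = 3.682645·12.1537·316.6250 = 14171.431 mm³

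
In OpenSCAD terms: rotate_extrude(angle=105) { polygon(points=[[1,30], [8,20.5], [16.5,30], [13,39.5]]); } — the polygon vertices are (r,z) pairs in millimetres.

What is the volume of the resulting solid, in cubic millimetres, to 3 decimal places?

Volume = 2518.597 mm³

Profile (r,z), 4 vertices: (1,30) (8,20.5) (16.5,30) (13,39.5)
edge 0: (1,30)→(8,20.5)  cross = 1·20.5 − 8·30 = -219.5000; (r_i+r_j)·cross = 9·-219.5000 = -1975.5000
edge 1: (8,20.5)→(16.5,30)  cross = 8·30 − 16.5·20.5 = -98.2500; (r_i+r_j)·cross = 24.5·-98.2500 = -2407.1250
edge 2: (16.5,30)→(13,39.5)  cross = 16.5·39.5 − 13·30 = 261.7500; (r_i+r_j)·cross = 29.5·261.7500 = 7721.6250
edge 3: (13,39.5)→(1,30)  cross = 13·30 − 1·39.5 = 350.5000; (r_i+r_j)·cross = 14·350.5000 = 4907.0000
Σcross = 294.5000 → A = |Σcross|/2 = 147.2500 mm²
Σ(r_i+r_j)·cross = 8246.0000 → first moment M = |Σ|/6 = 1374.3333
R_c = M/A = 1374.3333/147.2500 = 9.3333 mm
θ = 105° = 1.832596 rad
V = θ·R_c·A = 1.832596·9.3333·147.2500 = 2518.597 mm³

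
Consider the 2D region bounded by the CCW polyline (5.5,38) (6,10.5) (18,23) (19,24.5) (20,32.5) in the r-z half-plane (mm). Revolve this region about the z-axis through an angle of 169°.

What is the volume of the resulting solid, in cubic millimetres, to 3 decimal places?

Profile (r,z), 5 vertices: (5.5,38) (6,10.5) (18,23) (19,24.5) (20,32.5)
edge 0: (5.5,38)→(6,10.5)  cross = 5.5·10.5 − 6·38 = -170.2500; (r_i+r_j)·cross = 11.5·-170.2500 = -1957.8750
edge 1: (6,10.5)→(18,23)  cross = 6·23 − 18·10.5 = -51.0000; (r_i+r_j)·cross = 24·-51.0000 = -1224.0000
edge 2: (18,23)→(19,24.5)  cross = 18·24.5 − 19·23 = 4.0000; (r_i+r_j)·cross = 37·4.0000 = 148.0000
edge 3: (19,24.5)→(20,32.5)  cross = 19·32.5 − 20·24.5 = 127.5000; (r_i+r_j)·cross = 39·127.5000 = 4972.5000
edge 4: (20,32.5)→(5.5,38)  cross = 20·38 − 5.5·32.5 = 581.2500; (r_i+r_j)·cross = 25.5·581.2500 = 14821.8750
Σcross = 491.5000 → A = |Σcross|/2 = 245.7500 mm²
Σ(r_i+r_j)·cross = 16760.5000 → first moment M = |Σ|/6 = 2793.4167
R_c = M/A = 2793.4167/245.7500 = 11.3669 mm
θ = 169° = 2.949606 rad
V = θ·R_c·A = 2.949606·11.3669·245.7500 = 8239.480 mm³

Volume = 8239.480 mm³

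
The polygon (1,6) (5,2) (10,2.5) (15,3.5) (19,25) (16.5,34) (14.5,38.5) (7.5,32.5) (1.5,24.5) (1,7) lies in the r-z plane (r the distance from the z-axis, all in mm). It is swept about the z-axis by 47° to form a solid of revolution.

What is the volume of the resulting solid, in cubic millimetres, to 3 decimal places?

Profile (r,z), 10 vertices: (1,6) (5,2) (10,2.5) (15,3.5) (19,25) (16.5,34) (14.5,38.5) (7.5,32.5) (1.5,24.5) (1,7)
edge 0: (1,6)→(5,2)  cross = 1·2 − 5·6 = -28.0000; (r_i+r_j)·cross = 6·-28.0000 = -168.0000
edge 1: (5,2)→(10,2.5)  cross = 5·2.5 − 10·2 = -7.5000; (r_i+r_j)·cross = 15·-7.5000 = -112.5000
edge 2: (10,2.5)→(15,3.5)  cross = 10·3.5 − 15·2.5 = -2.5000; (r_i+r_j)·cross = 25·-2.5000 = -62.5000
edge 3: (15,3.5)→(19,25)  cross = 15·25 − 19·3.5 = 308.5000; (r_i+r_j)·cross = 34·308.5000 = 10489.0000
edge 4: (19,25)→(16.5,34)  cross = 19·34 − 16.5·25 = 233.5000; (r_i+r_j)·cross = 35.5·233.5000 = 8289.2500
edge 5: (16.5,34)→(14.5,38.5)  cross = 16.5·38.5 − 14.5·34 = 142.2500; (r_i+r_j)·cross = 31·142.2500 = 4409.7500
edge 6: (14.5,38.5)→(7.5,32.5)  cross = 14.5·32.5 − 7.5·38.5 = 182.5000; (r_i+r_j)·cross = 22·182.5000 = 4015.0000
edge 7: (7.5,32.5)→(1.5,24.5)  cross = 7.5·24.5 − 1.5·32.5 = 135.0000; (r_i+r_j)·cross = 9·135.0000 = 1215.0000
edge 8: (1.5,24.5)→(1,7)  cross = 1.5·7 − 1·24.5 = -14.0000; (r_i+r_j)·cross = 2.5·-14.0000 = -35.0000
edge 9: (1,7)→(1,6)  cross = 1·6 − 1·7 = -1.0000; (r_i+r_j)·cross = 2·-1.0000 = -2.0000
Σcross = 948.7500 → A = |Σcross|/2 = 474.3750 mm²
Σ(r_i+r_j)·cross = 28038.0000 → first moment M = |Σ|/6 = 4673.0000
R_c = M/A = 4673.0000/474.3750 = 9.8509 mm
θ = 47° = 0.820305 rad
V = θ·R_c·A = 0.820305·9.8509·474.3750 = 3833.284 mm³

Volume = 3833.284 mm³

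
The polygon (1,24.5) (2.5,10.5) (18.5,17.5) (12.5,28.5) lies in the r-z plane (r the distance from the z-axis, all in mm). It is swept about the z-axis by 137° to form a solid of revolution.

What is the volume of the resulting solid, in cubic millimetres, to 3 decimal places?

Profile (r,z), 4 vertices: (1,24.5) (2.5,10.5) (18.5,17.5) (12.5,28.5)
edge 0: (1,24.5)→(2.5,10.5)  cross = 1·10.5 − 2.5·24.5 = -50.7500; (r_i+r_j)·cross = 3.5·-50.7500 = -177.6250
edge 1: (2.5,10.5)→(18.5,17.5)  cross = 2.5·17.5 − 18.5·10.5 = -150.5000; (r_i+r_j)·cross = 21·-150.5000 = -3160.5000
edge 2: (18.5,17.5)→(12.5,28.5)  cross = 18.5·28.5 − 12.5·17.5 = 308.5000; (r_i+r_j)·cross = 31·308.5000 = 9563.5000
edge 3: (12.5,28.5)→(1,24.5)  cross = 12.5·24.5 − 1·28.5 = 277.7500; (r_i+r_j)·cross = 13.5·277.7500 = 3749.6250
Σcross = 385.0000 → A = |Σcross|/2 = 192.5000 mm²
Σ(r_i+r_j)·cross = 9975.0000 → first moment M = |Σ|/6 = 1662.5000
R_c = M/A = 1662.5000/192.5000 = 8.6364 mm
θ = 137° = 2.391101 rad
V = θ·R_c·A = 2.391101·8.6364·192.5000 = 3975.206 mm³

Volume = 3975.206 mm³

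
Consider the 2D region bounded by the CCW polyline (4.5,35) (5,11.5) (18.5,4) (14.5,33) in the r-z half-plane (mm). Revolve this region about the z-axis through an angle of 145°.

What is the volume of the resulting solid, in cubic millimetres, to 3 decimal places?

Profile (r,z), 4 vertices: (4.5,35) (5,11.5) (18.5,4) (14.5,33)
edge 0: (4.5,35)→(5,11.5)  cross = 4.5·11.5 − 5·35 = -123.2500; (r_i+r_j)·cross = 9.5·-123.2500 = -1170.8750
edge 1: (5,11.5)→(18.5,4)  cross = 5·4 − 18.5·11.5 = -192.7500; (r_i+r_j)·cross = 23.5·-192.7500 = -4529.6250
edge 2: (18.5,4)→(14.5,33)  cross = 18.5·33 − 14.5·4 = 552.5000; (r_i+r_j)·cross = 33·552.5000 = 18232.5000
edge 3: (14.5,33)→(4.5,35)  cross = 14.5·35 − 4.5·33 = 359.0000; (r_i+r_j)·cross = 19·359.0000 = 6821.0000
Σcross = 595.5000 → A = |Σcross|/2 = 297.7500 mm²
Σ(r_i+r_j)·cross = 19353.0000 → first moment M = |Σ|/6 = 3225.5000
R_c = M/A = 3225.5000/297.7500 = 10.8329 mm
θ = 145° = 2.530727 rad
V = θ·R_c·A = 2.530727·10.8329·297.7500 = 8162.861 mm³

Volume = 8162.861 mm³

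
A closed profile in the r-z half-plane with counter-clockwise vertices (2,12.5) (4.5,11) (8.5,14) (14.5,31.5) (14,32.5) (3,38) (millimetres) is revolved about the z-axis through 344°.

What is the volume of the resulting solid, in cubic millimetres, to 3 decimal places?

Profile (r,z), 6 vertices: (2,12.5) (4.5,11) (8.5,14) (14.5,31.5) (14,32.5) (3,38)
edge 0: (2,12.5)→(4.5,11)  cross = 2·11 − 4.5·12.5 = -34.2500; (r_i+r_j)·cross = 6.5·-34.2500 = -222.6250
edge 1: (4.5,11)→(8.5,14)  cross = 4.5·14 − 8.5·11 = -30.5000; (r_i+r_j)·cross = 13·-30.5000 = -396.5000
edge 2: (8.5,14)→(14.5,31.5)  cross = 8.5·31.5 − 14.5·14 = 64.7500; (r_i+r_j)·cross = 23·64.7500 = 1489.2500
edge 3: (14.5,31.5)→(14,32.5)  cross = 14.5·32.5 − 14·31.5 = 30.2500; (r_i+r_j)·cross = 28.5·30.2500 = 862.1250
edge 4: (14,32.5)→(3,38)  cross = 14·38 − 3·32.5 = 434.5000; (r_i+r_j)·cross = 17·434.5000 = 7386.5000
edge 5: (3,38)→(2,12.5)  cross = 3·12.5 − 2·38 = -38.5000; (r_i+r_j)·cross = 5·-38.5000 = -192.5000
Σcross = 426.2500 → A = |Σcross|/2 = 213.1250 mm²
Σ(r_i+r_j)·cross = 8926.2500 → first moment M = |Σ|/6 = 1487.7083
R_c = M/A = 1487.7083/213.1250 = 6.9804 mm
θ = 344° = 6.003933 rad
V = θ·R_c·A = 6.003933·6.9804·213.1250 = 8932.101 mm³

Volume = 8932.101 mm³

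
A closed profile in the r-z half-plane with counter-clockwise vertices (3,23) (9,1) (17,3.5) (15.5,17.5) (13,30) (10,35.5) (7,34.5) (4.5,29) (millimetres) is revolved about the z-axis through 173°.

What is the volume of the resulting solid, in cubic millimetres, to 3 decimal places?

Volume = 9375.927 mm³

Profile (r,z), 8 vertices: (3,23) (9,1) (17,3.5) (15.5,17.5) (13,30) (10,35.5) (7,34.5) (4.5,29)
edge 0: (3,23)→(9,1)  cross = 3·1 − 9·23 = -204.0000; (r_i+r_j)·cross = 12·-204.0000 = -2448.0000
edge 1: (9,1)→(17,3.5)  cross = 9·3.5 − 17·1 = 14.5000; (r_i+r_j)·cross = 26·14.5000 = 377.0000
edge 2: (17,3.5)→(15.5,17.5)  cross = 17·17.5 − 15.5·3.5 = 243.2500; (r_i+r_j)·cross = 32.5·243.2500 = 7905.6250
edge 3: (15.5,17.5)→(13,30)  cross = 15.5·30 − 13·17.5 = 237.5000; (r_i+r_j)·cross = 28.5·237.5000 = 6768.7500
edge 4: (13,30)→(10,35.5)  cross = 13·35.5 − 10·30 = 161.5000; (r_i+r_j)·cross = 23·161.5000 = 3714.5000
edge 5: (10,35.5)→(7,34.5)  cross = 10·34.5 − 7·35.5 = 96.5000; (r_i+r_j)·cross = 17·96.5000 = 1640.5000
edge 6: (7,34.5)→(4.5,29)  cross = 7·29 − 4.5·34.5 = 47.7500; (r_i+r_j)·cross = 11.5·47.7500 = 549.1250
edge 7: (4.5,29)→(3,23)  cross = 4.5·23 − 3·29 = 16.5000; (r_i+r_j)·cross = 7.5·16.5000 = 123.7500
Σcross = 613.5000 → A = |Σcross|/2 = 306.7500 mm²
Σ(r_i+r_j)·cross = 18631.2500 → first moment M = |Σ|/6 = 3105.2083
R_c = M/A = 3105.2083/306.7500 = 10.1229 mm
θ = 173° = 3.019420 rad
V = θ·R_c·A = 3.019420·10.1229·306.7500 = 9375.927 mm³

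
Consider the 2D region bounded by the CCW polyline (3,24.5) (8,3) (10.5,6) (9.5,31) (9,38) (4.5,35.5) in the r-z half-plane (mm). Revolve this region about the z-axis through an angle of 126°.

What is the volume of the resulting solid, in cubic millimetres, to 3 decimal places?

Volume = 2627.255 mm³

Profile (r,z), 6 vertices: (3,24.5) (8,3) (10.5,6) (9.5,31) (9,38) (4.5,35.5)
edge 0: (3,24.5)→(8,3)  cross = 3·3 − 8·24.5 = -187.0000; (r_i+r_j)·cross = 11·-187.0000 = -2057.0000
edge 1: (8,3)→(10.5,6)  cross = 8·6 − 10.5·3 = 16.5000; (r_i+r_j)·cross = 18.5·16.5000 = 305.2500
edge 2: (10.5,6)→(9.5,31)  cross = 10.5·31 − 9.5·6 = 268.5000; (r_i+r_j)·cross = 20·268.5000 = 5370.0000
edge 3: (9.5,31)→(9,38)  cross = 9.5·38 − 9·31 = 82.0000; (r_i+r_j)·cross = 18.5·82.0000 = 1517.0000
edge 4: (9,38)→(4.5,35.5)  cross = 9·35.5 − 4.5·38 = 148.5000; (r_i+r_j)·cross = 13.5·148.5000 = 2004.7500
edge 5: (4.5,35.5)→(3,24.5)  cross = 4.5·24.5 − 3·35.5 = 3.7500; (r_i+r_j)·cross = 7.5·3.7500 = 28.1250
Σcross = 332.2500 → A = |Σcross|/2 = 166.1250 mm²
Σ(r_i+r_j)·cross = 7168.1250 → first moment M = |Σ|/6 = 1194.6875
R_c = M/A = 1194.6875/166.1250 = 7.1915 mm
θ = 126° = 2.199115 rad
V = θ·R_c·A = 2.199115·7.1915·166.1250 = 2627.255 mm³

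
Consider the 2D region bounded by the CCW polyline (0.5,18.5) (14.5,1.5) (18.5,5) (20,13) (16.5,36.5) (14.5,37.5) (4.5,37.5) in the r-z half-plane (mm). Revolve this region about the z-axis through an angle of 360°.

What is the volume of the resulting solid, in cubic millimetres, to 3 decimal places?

Profile (r,z), 7 vertices: (0.5,18.5) (14.5,1.5) (18.5,5) (20,13) (16.5,36.5) (14.5,37.5) (4.5,37.5)
edge 0: (0.5,18.5)→(14.5,1.5)  cross = 0.5·1.5 − 14.5·18.5 = -267.5000; (r_i+r_j)·cross = 15·-267.5000 = -4012.5000
edge 1: (14.5,1.5)→(18.5,5)  cross = 14.5·5 − 18.5·1.5 = 44.7500; (r_i+r_j)·cross = 33·44.7500 = 1476.7500
edge 2: (18.5,5)→(20,13)  cross = 18.5·13 − 20·5 = 140.5000; (r_i+r_j)·cross = 38.5·140.5000 = 5409.2500
edge 3: (20,13)→(16.5,36.5)  cross = 20·36.5 − 16.5·13 = 515.5000; (r_i+r_j)·cross = 36.5·515.5000 = 18815.7500
edge 4: (16.5,36.5)→(14.5,37.5)  cross = 16.5·37.5 − 14.5·36.5 = 89.5000; (r_i+r_j)·cross = 31·89.5000 = 2774.5000
edge 5: (14.5,37.5)→(4.5,37.5)  cross = 14.5·37.5 − 4.5·37.5 = 375.0000; (r_i+r_j)·cross = 19·375.0000 = 7125.0000
edge 6: (4.5,37.5)→(0.5,18.5)  cross = 4.5·18.5 − 0.5·37.5 = 64.5000; (r_i+r_j)·cross = 5·64.5000 = 322.5000
Σcross = 962.2500 → A = |Σcross|/2 = 481.1250 mm²
Σ(r_i+r_j)·cross = 31911.2500 → first moment M = |Σ|/6 = 5318.5417
R_c = M/A = 5318.5417/481.1250 = 11.0544 mm
θ = 360° = 6.283185 rad
V = θ·R_c·A = 6.283185·11.0544·481.1250 = 33417.383 mm³

Volume = 33417.383 mm³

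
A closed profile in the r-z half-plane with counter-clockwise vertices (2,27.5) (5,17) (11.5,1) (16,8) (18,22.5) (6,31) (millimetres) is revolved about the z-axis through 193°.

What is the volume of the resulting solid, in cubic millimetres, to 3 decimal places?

Volume = 9287.055 mm³

Profile (r,z), 6 vertices: (2,27.5) (5,17) (11.5,1) (16,8) (18,22.5) (6,31)
edge 0: (2,27.5)→(5,17)  cross = 2·17 − 5·27.5 = -103.5000; (r_i+r_j)·cross = 7·-103.5000 = -724.5000
edge 1: (5,17)→(11.5,1)  cross = 5·1 − 11.5·17 = -190.5000; (r_i+r_j)·cross = 16.5·-190.5000 = -3143.2500
edge 2: (11.5,1)→(16,8)  cross = 11.5·8 − 16·1 = 76.0000; (r_i+r_j)·cross = 27.5·76.0000 = 2090.0000
edge 3: (16,8)→(18,22.5)  cross = 16·22.5 − 18·8 = 216.0000; (r_i+r_j)·cross = 34·216.0000 = 7344.0000
edge 4: (18,22.5)→(6,31)  cross = 18·31 − 6·22.5 = 423.0000; (r_i+r_j)·cross = 24·423.0000 = 10152.0000
edge 5: (6,31)→(2,27.5)  cross = 6·27.5 − 2·31 = 103.0000; (r_i+r_j)·cross = 8·103.0000 = 824.0000
Σcross = 524.0000 → A = |Σcross|/2 = 262.0000 mm²
Σ(r_i+r_j)·cross = 16542.2500 → first moment M = |Σ|/6 = 2757.0417
R_c = M/A = 2757.0417/262.0000 = 10.5231 mm
θ = 193° = 3.368485 rad
V = θ·R_c·A = 3.368485·10.5231·262.0000 = 9287.055 mm³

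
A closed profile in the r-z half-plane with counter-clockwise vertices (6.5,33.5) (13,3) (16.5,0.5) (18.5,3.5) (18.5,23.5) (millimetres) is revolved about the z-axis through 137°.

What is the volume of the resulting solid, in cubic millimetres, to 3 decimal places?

Profile (r,z), 5 vertices: (6.5,33.5) (13,3) (16.5,0.5) (18.5,3.5) (18.5,23.5)
edge 0: (6.5,33.5)→(13,3)  cross = 6.5·3 − 13·33.5 = -416.0000; (r_i+r_j)·cross = 19.5·-416.0000 = -8112.0000
edge 1: (13,3)→(16.5,0.5)  cross = 13·0.5 − 16.5·3 = -43.0000; (r_i+r_j)·cross = 29.5·-43.0000 = -1268.5000
edge 2: (16.5,0.5)→(18.5,3.5)  cross = 16.5·3.5 − 18.5·0.5 = 48.5000; (r_i+r_j)·cross = 35·48.5000 = 1697.5000
edge 3: (18.5,3.5)→(18.5,23.5)  cross = 18.5·23.5 − 18.5·3.5 = 370.0000; (r_i+r_j)·cross = 37·370.0000 = 13690.0000
edge 4: (18.5,23.5)→(6.5,33.5)  cross = 18.5·33.5 − 6.5·23.5 = 467.0000; (r_i+r_j)·cross = 25·467.0000 = 11675.0000
Σcross = 426.5000 → A = |Σcross|/2 = 213.2500 mm²
Σ(r_i+r_j)·cross = 17682.0000 → first moment M = |Σ|/6 = 2947.0000
R_c = M/A = 2947.0000/213.2500 = 13.8195 mm
θ = 137° = 2.391101 rad
V = θ·R_c·A = 2.391101·13.8195·213.2500 = 7046.575 mm³

Volume = 7046.575 mm³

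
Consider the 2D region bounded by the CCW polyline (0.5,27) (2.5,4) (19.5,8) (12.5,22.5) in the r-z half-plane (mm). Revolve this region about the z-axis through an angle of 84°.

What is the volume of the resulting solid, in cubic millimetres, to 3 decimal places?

Volume = 3325.245 mm³

Profile (r,z), 4 vertices: (0.5,27) (2.5,4) (19.5,8) (12.5,22.5)
edge 0: (0.5,27)→(2.5,4)  cross = 0.5·4 − 2.5·27 = -65.5000; (r_i+r_j)·cross = 3·-65.5000 = -196.5000
edge 1: (2.5,4)→(19.5,8)  cross = 2.5·8 − 19.5·4 = -58.0000; (r_i+r_j)·cross = 22·-58.0000 = -1276.0000
edge 2: (19.5,8)→(12.5,22.5)  cross = 19.5·22.5 − 12.5·8 = 338.7500; (r_i+r_j)·cross = 32·338.7500 = 10840.0000
edge 3: (12.5,22.5)→(0.5,27)  cross = 12.5·27 − 0.5·22.5 = 326.2500; (r_i+r_j)·cross = 13·326.2500 = 4241.2500
Σcross = 541.5000 → A = |Σcross|/2 = 270.7500 mm²
Σ(r_i+r_j)·cross = 13608.7500 → first moment M = |Σ|/6 = 2268.1250
R_c = M/A = 2268.1250/270.7500 = 8.3772 mm
θ = 84° = 1.466077 rad
V = θ·R_c·A = 1.466077·8.3772·270.7500 = 3325.245 mm³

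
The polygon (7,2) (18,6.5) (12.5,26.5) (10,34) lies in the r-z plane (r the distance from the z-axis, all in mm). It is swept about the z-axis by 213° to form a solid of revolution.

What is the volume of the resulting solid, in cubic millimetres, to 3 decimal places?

Profile (r,z), 4 vertices: (7,2) (18,6.5) (12.5,26.5) (10,34)
edge 0: (7,2)→(18,6.5)  cross = 7·6.5 − 18·2 = 9.5000; (r_i+r_j)·cross = 25·9.5000 = 237.5000
edge 1: (18,6.5)→(12.5,26.5)  cross = 18·26.5 − 12.5·6.5 = 395.7500; (r_i+r_j)·cross = 30.5·395.7500 = 12070.3750
edge 2: (12.5,26.5)→(10,34)  cross = 12.5·34 − 10·26.5 = 160.0000; (r_i+r_j)·cross = 22.5·160.0000 = 3600.0000
edge 3: (10,34)→(7,2)  cross = 10·2 − 7·34 = -218.0000; (r_i+r_j)·cross = 17·-218.0000 = -3706.0000
Σcross = 347.2500 → A = |Σcross|/2 = 173.6250 mm²
Σ(r_i+r_j)·cross = 12201.8750 → first moment M = |Σ|/6 = 2033.6458
R_c = M/A = 2033.6458/173.6250 = 11.7129 mm
θ = 213° = 3.717551 rad
V = θ·R_c·A = 3.717551·11.7129·173.6250 = 7560.183 mm³

Volume = 7560.183 mm³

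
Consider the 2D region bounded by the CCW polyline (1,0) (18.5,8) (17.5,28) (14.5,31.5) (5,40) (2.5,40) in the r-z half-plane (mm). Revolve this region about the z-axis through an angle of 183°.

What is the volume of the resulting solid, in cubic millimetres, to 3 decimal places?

Profile (r,z), 6 vertices: (1,0) (18.5,8) (17.5,28) (14.5,31.5) (5,40) (2.5,40)
edge 0: (1,0)→(18.5,8)  cross = 1·8 − 18.5·0 = 8.0000; (r_i+r_j)·cross = 19.5·8.0000 = 156.0000
edge 1: (18.5,8)→(17.5,28)  cross = 18.5·28 − 17.5·8 = 378.0000; (r_i+r_j)·cross = 36·378.0000 = 13608.0000
edge 2: (17.5,28)→(14.5,31.5)  cross = 17.5·31.5 − 14.5·28 = 145.2500; (r_i+r_j)·cross = 32·145.2500 = 4648.0000
edge 3: (14.5,31.5)→(5,40)  cross = 14.5·40 − 5·31.5 = 422.5000; (r_i+r_j)·cross = 19.5·422.5000 = 8238.7500
edge 4: (5,40)→(2.5,40)  cross = 5·40 − 2.5·40 = 100.0000; (r_i+r_j)·cross = 7.5·100.0000 = 750.0000
edge 5: (2.5,40)→(1,0)  cross = 2.5·0 − 1·40 = -40.0000; (r_i+r_j)·cross = 3.5·-40.0000 = -140.0000
Σcross = 1013.7500 → A = |Σcross|/2 = 506.8750 mm²
Σ(r_i+r_j)·cross = 27260.7500 → first moment M = |Σ|/6 = 4543.4583
R_c = M/A = 4543.4583/506.8750 = 8.9637 mm
θ = 183° = 3.193953 rad
V = θ·R_c·A = 3.193953·8.9637·506.8750 = 14511.590 mm³

Volume = 14511.590 mm³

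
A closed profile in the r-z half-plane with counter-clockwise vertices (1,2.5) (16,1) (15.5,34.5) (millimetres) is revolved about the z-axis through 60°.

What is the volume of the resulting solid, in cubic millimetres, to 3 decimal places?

Profile (r,z), 3 vertices: (1,2.5) (16,1) (15.5,34.5)
edge 0: (1,2.5)→(16,1)  cross = 1·1 − 16·2.5 = -39.0000; (r_i+r_j)·cross = 17·-39.0000 = -663.0000
edge 1: (16,1)→(15.5,34.5)  cross = 16·34.5 − 15.5·1 = 536.5000; (r_i+r_j)·cross = 31.5·536.5000 = 16899.7500
edge 2: (15.5,34.5)→(1,2.5)  cross = 15.5·2.5 − 1·34.5 = 4.2500; (r_i+r_j)·cross = 16.5·4.2500 = 70.1250
Σcross = 501.7500 → A = |Σcross|/2 = 250.8750 mm²
Σ(r_i+r_j)·cross = 16306.8750 → first moment M = |Σ|/6 = 2717.8125
R_c = M/A = 2717.8125/250.8750 = 10.8333 mm
θ = 60° = 1.047198 rad
V = θ·R_c·A = 1.047198·10.8333·250.8750 = 2846.087 mm³

Volume = 2846.087 mm³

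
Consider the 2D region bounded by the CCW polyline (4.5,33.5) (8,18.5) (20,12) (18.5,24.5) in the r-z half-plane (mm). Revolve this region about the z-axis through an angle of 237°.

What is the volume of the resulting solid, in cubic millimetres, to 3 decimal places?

Profile (r,z), 4 vertices: (4.5,33.5) (8,18.5) (20,12) (18.5,24.5)
edge 0: (4.5,33.5)→(8,18.5)  cross = 4.5·18.5 − 8·33.5 = -184.7500; (r_i+r_j)·cross = 12.5·-184.7500 = -2309.3750
edge 1: (8,18.5)→(20,12)  cross = 8·12 − 20·18.5 = -274.0000; (r_i+r_j)·cross = 28·-274.0000 = -7672.0000
edge 2: (20,12)→(18.5,24.5)  cross = 20·24.5 − 18.5·12 = 268.0000; (r_i+r_j)·cross = 38.5·268.0000 = 10318.0000
edge 3: (18.5,24.5)→(4.5,33.5)  cross = 18.5·33.5 − 4.5·24.5 = 509.5000; (r_i+r_j)·cross = 23·509.5000 = 11718.5000
Σcross = 318.7500 → A = |Σcross|/2 = 159.3750 mm²
Σ(r_i+r_j)·cross = 12055.1250 → first moment M = |Σ|/6 = 2009.1875
R_c = M/A = 2009.1875/159.3750 = 12.6067 mm
θ = 237° = 4.136430 rad
V = θ·R_c·A = 4.136430·12.6067·159.3750 = 8310.864 mm³

Volume = 8310.864 mm³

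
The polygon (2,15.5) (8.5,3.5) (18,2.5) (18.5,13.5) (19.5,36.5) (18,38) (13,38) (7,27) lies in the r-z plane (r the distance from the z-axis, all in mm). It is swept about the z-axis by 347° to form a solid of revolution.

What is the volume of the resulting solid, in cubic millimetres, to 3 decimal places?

Profile (r,z), 8 vertices: (2,15.5) (8.5,3.5) (18,2.5) (18.5,13.5) (19.5,36.5) (18,38) (13,38) (7,27)
edge 0: (2,15.5)→(8.5,3.5)  cross = 2·3.5 − 8.5·15.5 = -124.7500; (r_i+r_j)·cross = 10.5·-124.7500 = -1309.8750
edge 1: (8.5,3.5)→(18,2.5)  cross = 8.5·2.5 − 18·3.5 = -41.7500; (r_i+r_j)·cross = 26.5·-41.7500 = -1106.3750
edge 2: (18,2.5)→(18.5,13.5)  cross = 18·13.5 − 18.5·2.5 = 196.7500; (r_i+r_j)·cross = 36.5·196.7500 = 7181.3750
edge 3: (18.5,13.5)→(19.5,36.5)  cross = 18.5·36.5 − 19.5·13.5 = 412.0000; (r_i+r_j)·cross = 38·412.0000 = 15656.0000
edge 4: (19.5,36.5)→(18,38)  cross = 19.5·38 − 18·36.5 = 84.0000; (r_i+r_j)·cross = 37.5·84.0000 = 3150.0000
edge 5: (18,38)→(13,38)  cross = 18·38 − 13·38 = 190.0000; (r_i+r_j)·cross = 31·190.0000 = 5890.0000
edge 6: (13,38)→(7,27)  cross = 13·27 − 7·38 = 85.0000; (r_i+r_j)·cross = 20·85.0000 = 1700.0000
edge 7: (7,27)→(2,15.5)  cross = 7·15.5 − 2·27 = 54.5000; (r_i+r_j)·cross = 9·54.5000 = 490.5000
Σcross = 855.7500 → A = |Σcross|/2 = 427.8750 mm²
Σ(r_i+r_j)·cross = 31651.6250 → first moment M = |Σ|/6 = 5275.2708
R_c = M/A = 5275.2708/427.8750 = 12.3290 mm
θ = 347° = 6.056293 rad
V = θ·R_c·A = 6.056293·12.3290·427.8750 = 31948.583 mm³

Volume = 31948.583 mm³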